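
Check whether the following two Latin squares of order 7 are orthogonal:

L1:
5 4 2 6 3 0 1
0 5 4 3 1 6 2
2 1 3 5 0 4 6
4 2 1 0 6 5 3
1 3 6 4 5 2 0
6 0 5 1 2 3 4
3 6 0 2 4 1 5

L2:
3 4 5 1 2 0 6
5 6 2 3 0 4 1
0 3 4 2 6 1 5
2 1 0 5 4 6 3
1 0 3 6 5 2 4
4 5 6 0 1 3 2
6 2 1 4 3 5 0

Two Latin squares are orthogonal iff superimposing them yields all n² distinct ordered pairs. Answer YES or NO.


Form the n² = 49 superimposed pairs (L1[i][j], L2[i][j]), row by row (rows and columns indexed from 0):
row 0: (5,3) (4,4) (2,5) (6,1) (3,2) (0,0) (1,6)
row 1: (0,5) (5,6) (4,2) (3,3) (1,0) (6,4) (2,1)
row 2: (2,0) (1,3) (3,4) (5,2) (0,6) (4,1) (6,5)
row 3: (4,2) (2,1) (1,0) (0,5) (6,4) (5,6) (3,3)
row 4: (1,1) (3,0) (6,3) (4,6) (5,5) (2,2) (0,4)
row 5: (6,4) (0,5) (5,6) (1,0) (2,1) (3,3) (4,2)
row 6: (3,6) (6,2) (0,1) (2,4) (4,3) (1,5) (5,0)
Orthogonality requires all 49 pairs distinct.
But the pair (4,2) repeats: cell (1,2) has L1 = 4, L2 = 2, and cell (3,0) has L1 = 4, L2 = 2.
A repeated pair means some other pair never occurs (only 35 distinct pairs out of 49), so the squares are not orthogonal.
Conclusion: NO.

NO


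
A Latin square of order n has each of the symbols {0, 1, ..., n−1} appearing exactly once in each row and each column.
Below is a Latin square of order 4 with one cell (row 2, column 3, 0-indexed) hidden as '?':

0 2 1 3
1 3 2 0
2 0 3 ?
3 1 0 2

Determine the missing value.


Row 2 contains symbols [0, 2, 3] — missing [1].
Column 3 contains symbols [0, 2, 3] — missing [1].
The missing symbol must appear in both missing sets; intersection = [1].
Therefore the hidden value is 1.

Missing value = 1.


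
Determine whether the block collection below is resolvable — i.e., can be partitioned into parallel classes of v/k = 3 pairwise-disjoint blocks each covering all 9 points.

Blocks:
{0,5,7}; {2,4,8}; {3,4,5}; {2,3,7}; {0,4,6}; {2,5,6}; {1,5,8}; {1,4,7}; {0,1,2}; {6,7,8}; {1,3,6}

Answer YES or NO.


v = 9, block size k = 3, number of blocks = 11.
For resolvability, blocks must partition into parallel classes of size v/k = 3.
Total blocks must therefore be a multiple of 3: 11 = 3·3 + 2 ⇒ not divisible ✗.
Resolvable? NO.

NO


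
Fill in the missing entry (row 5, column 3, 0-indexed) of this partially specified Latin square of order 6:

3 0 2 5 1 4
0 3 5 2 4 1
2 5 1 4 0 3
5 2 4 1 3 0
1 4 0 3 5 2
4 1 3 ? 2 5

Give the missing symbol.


Row 5 contains symbols [1, 2, 3, 4, 5] — missing [0].
Column 3 contains symbols [1, 2, 3, 4, 5] — missing [0].
The missing symbol must appear in both missing sets; intersection = [0].
Therefore the hidden value is 0.

Missing value = 0.


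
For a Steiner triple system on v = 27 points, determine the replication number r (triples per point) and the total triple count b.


An STS(v) is a 2-(v, 3, 1) BIBD: block size k = 3, λ = 1.
Replication: r(k − 1) = λ(v − 1) ⇒ r·2 = 27 − 1 = 26 ⇒ r = 13.
Block count: bk = vr ⇒ b·3 = 27·13 = 351 ⇒ b = 117.
(Check via b = v(v − 1)/6 = 27·26/6 = 702/6 = 117.)

r = 13, b = 117.


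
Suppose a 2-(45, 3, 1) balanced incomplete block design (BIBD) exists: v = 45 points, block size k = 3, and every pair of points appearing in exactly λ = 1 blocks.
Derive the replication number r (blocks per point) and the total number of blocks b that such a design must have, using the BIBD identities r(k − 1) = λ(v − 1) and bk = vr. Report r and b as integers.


Any 2-(v, k, λ) BIBD satisfies two necessary conditions:
  (i)  Each point sits in r blocks, and counting incidences through any fixed point gives r(k − 1) = λ(v − 1), so r = λ(v − 1)/(k − 1).
  (ii) Total incidences bk = vr, so b = vr/k.
Step 1: r = λ(v − 1)/(k − 1) = 1·(45 − 1)/(3 − 1) = 1·44/2 = 44/2 = 22.
Step 2: b = vr/k = 45·22/3 = 990/3 = 330.
Check integrality: r = 22 ∈ Z ✓, b = 330 ∈ Z ✓.
(These identities are necessary conditions: they determine r and b for any design with these parameters, but do not by themselves prove that one exists.)

r = 22, b = 330.


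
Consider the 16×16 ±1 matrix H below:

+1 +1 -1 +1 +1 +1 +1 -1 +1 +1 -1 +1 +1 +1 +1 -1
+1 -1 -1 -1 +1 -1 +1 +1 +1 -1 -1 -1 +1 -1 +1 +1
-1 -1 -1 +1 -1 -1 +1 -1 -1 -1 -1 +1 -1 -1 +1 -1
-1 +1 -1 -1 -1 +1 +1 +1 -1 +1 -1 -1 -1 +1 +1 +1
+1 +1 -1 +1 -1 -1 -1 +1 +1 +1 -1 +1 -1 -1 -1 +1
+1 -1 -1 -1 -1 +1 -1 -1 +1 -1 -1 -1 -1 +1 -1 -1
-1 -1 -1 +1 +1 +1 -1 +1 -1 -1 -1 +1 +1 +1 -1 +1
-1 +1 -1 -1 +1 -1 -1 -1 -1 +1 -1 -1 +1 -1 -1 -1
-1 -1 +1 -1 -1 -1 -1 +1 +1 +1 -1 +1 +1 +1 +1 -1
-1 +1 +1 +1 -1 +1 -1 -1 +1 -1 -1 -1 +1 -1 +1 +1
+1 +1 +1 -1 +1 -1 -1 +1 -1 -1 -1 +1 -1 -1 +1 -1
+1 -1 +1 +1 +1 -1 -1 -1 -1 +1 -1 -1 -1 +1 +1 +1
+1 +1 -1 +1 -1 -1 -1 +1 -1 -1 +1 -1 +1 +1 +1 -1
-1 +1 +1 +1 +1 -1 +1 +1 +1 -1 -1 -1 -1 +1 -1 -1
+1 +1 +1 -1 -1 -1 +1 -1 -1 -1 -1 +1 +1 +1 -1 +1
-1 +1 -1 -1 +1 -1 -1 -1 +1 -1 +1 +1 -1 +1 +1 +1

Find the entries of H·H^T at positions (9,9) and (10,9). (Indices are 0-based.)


Row 9 of H: [-1, 1, 1, 1, -1, 1, -1, -1, 1, -1, -1, -1, 1, -1, 1, 1].
Row 10 of H: [1, 1, 1, -1, 1, -1, -1, 1, -1, -1, -1, 1, -1, -1, 1, -1].
(H·H^T)[9][9] = Σ_j H[9][j]·H[9][j] = (-1)² + (1)² + (1)² + (1)² + (-1)² + (1)² + (-1)² + (-1)² + (1)² + (-1)² + (-1)² + (-1)² + (1)² + (-1)² + (1)² + (1)² = 1 + 1 + 1 + 1 + 1 + 1 + 1 + 1 + 1 + 1 + 1 + 1 + 1 + 1 + 1 + 1 = 16.
(H·H^T)[10][9] = Σ_j H[10][j]·H[9][j] = (1)·(-1) + (1)·(1) + (1)·(1) + (-1)·(1) + (1)·(-1) + (-1)·(1) + (-1)·(-1) + (1)·(-1) + (-1)·(1) + (-1)·(-1) + (-1)·(-1) + (1)·(-1) + (-1)·(1) + (-1)·(-1) + (1)·(1) + (-1)·(1) = -1 + 1 + 1 + -1 + -1 + -1 + 1 + -1 + -1 + 1 + 1 + -1 + -1 + 1 + 1 + -1 = -2.
Rows 10 and 9 are not orthogonal (dot product = -2 ≠ 0), so H is not a Hadamard matrix.

(9,9) entry = 16; (10,9) entry = -2.


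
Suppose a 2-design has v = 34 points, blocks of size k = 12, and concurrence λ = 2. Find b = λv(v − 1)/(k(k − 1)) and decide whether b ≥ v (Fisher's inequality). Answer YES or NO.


b = λv(v − 1)/(k(k − 1)) = 2·34·33/(12·11) = 2244/132 = 17.
Compare with v = 34: b < v, so Fisher's inequality fails.

NO


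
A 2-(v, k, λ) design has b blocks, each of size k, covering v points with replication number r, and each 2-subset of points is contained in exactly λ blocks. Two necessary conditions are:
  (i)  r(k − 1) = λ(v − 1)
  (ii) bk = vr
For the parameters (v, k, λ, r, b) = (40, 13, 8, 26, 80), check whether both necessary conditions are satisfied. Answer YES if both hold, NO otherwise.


Condition (i): r(k − 1) = 26·12 = 312; λ(v − 1) = 8·39 = 312. Match? YES.
Condition (ii): bk = 80·13 = 1040; vr = 40·26 = 1040. Match? YES.
Both conditions hold? YES.

YES


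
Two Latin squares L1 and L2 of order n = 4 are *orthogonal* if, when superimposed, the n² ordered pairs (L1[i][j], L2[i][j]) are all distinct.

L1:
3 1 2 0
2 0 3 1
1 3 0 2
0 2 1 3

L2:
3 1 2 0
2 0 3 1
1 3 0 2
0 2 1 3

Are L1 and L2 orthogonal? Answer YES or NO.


Form the n² = 16 superimposed pairs (L1[i][j], L2[i][j]), row by row (rows and columns indexed from 0):
row 0: (3,3) (1,1) (2,2) (0,0)
row 1: (2,2) (0,0) (3,3) (1,1)
row 2: (1,1) (3,3) (0,0) (2,2)
row 3: (0,0) (2,2) (1,1) (3,3)
Orthogonality requires all 16 pairs distinct.
But the pair (2,2) repeats: cell (0,2) has L1 = 2, L2 = 2, and cell (1,0) has L1 = 2, L2 = 2.
A repeated pair means some other pair never occurs (only 4 distinct pairs out of 16), so the squares are not orthogonal.
Conclusion: NO.

NO


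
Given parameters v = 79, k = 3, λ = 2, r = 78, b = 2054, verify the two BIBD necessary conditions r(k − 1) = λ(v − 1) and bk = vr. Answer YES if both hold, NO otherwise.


Condition (i): r(k − 1) = 78·2 = 156; λ(v − 1) = 2·78 = 156. Match? YES.
Condition (ii): bk = 2054·3 = 6162; vr = 79·78 = 6162. Match? YES.
Both conditions hold? YES.

YES


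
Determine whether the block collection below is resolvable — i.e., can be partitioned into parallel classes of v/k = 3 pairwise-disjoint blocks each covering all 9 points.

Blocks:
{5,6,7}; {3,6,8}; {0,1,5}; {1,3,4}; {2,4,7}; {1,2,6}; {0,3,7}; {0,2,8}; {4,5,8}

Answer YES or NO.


v = 9, block size k = 3, number of blocks = 9.
For resolvability, blocks must partition into parallel classes of size v/k = 3.
Total blocks must therefore be a multiple of 3: 9 = 3·3 + 0 ⇒ divisible ✓.
Greedy packing gives 3 candidate class(es). Each should be a full parallel class (size 3, covers all 9 points).
  Class 1 (3 blocks): {5,6,7}; {1,3,4}; {0,2,8}. Points covered: [0, 1, 2, 3, 4, 5, 6, 7, 8].
  Class 2 (3 blocks): {3,6,8}; {0,1,5}; {2,4,7}. Points covered: [0, 1, 2, 3, 4, 5, 6, 7, 8].
  Class 3 (3 blocks): {1,2,6}; {0,3,7}; {4,5,8}. Points covered: [0, 1, 2, 3, 4, 5, 6, 7, 8].
All classes full (size 3)? YES. All classes cover every point? YES.
Resolvable? YES.

YES


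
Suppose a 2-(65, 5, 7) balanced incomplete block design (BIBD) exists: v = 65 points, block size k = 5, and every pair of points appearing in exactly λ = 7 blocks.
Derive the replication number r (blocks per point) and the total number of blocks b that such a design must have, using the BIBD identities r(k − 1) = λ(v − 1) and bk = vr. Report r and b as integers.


Any 2-(v, k, λ) BIBD satisfies two necessary conditions:
  (i)  Each point sits in r blocks, and counting incidences through any fixed point gives r(k − 1) = λ(v − 1), so r = λ(v − 1)/(k − 1).
  (ii) Total incidences bk = vr, so b = vr/k.
Step 1: r = λ(v − 1)/(k − 1) = 7·(65 − 1)/(5 − 1) = 7·64/4 = 448/4 = 112.
Step 2: b = vr/k = 65·112/5 = 7280/5 = 1456.
Check integrality: r = 112 ∈ Z ✓, b = 1456 ∈ Z ✓.
(These identities are necessary conditions: they determine r and b for any design with these parameters, but do not by themselves prove that one exists.)

r = 112, b = 1456.


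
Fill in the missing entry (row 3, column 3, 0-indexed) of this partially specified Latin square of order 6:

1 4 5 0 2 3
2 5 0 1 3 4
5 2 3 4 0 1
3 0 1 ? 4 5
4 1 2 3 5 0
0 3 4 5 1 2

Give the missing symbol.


Row 3 contains symbols [0, 1, 3, 4, 5] — missing [2].
Column 3 contains symbols [0, 1, 3, 4, 5] — missing [2].
The missing symbol must appear in both missing sets; intersection = [2].
Therefore the hidden value is 2.

Missing value = 2.


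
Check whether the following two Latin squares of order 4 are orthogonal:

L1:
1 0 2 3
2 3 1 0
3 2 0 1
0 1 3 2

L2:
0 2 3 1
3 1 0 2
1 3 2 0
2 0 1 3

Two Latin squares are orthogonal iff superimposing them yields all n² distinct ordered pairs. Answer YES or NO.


Form the n² = 16 superimposed pairs (L1[i][j], L2[i][j]), row by row (rows and columns indexed from 0):
row 0: (1,0) (0,2) (2,3) (3,1)
row 1: (2,3) (3,1) (1,0) (0,2)
row 2: (3,1) (2,3) (0,2) (1,0)
row 3: (0,2) (1,0) (3,1) (2,3)
Orthogonality requires all 16 pairs distinct.
But the pair (2,3) repeats: cell (0,2) has L1 = 2, L2 = 3, and cell (1,0) has L1 = 2, L2 = 3.
A repeated pair means some other pair never occurs (only 4 distinct pairs out of 16), so the squares are not orthogonal.
Conclusion: NO.

NO


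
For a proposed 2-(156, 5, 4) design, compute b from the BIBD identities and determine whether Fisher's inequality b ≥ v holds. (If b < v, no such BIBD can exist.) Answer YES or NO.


r = λ(v − 1)/(k − 1) = 4·155/4 = 155.
b = vr/k = 156·155/5 = 4836.
Fisher's inequality: b ≥ v ⇔ 4836 ≥ 156? YES.

YES


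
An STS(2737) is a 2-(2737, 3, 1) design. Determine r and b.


An STS(v) is a 2-(v, 3, 1) BIBD: block size k = 3, λ = 1.
Replication: r(k − 1) = λ(v − 1) ⇒ r·2 = 2737 − 1 = 2736 ⇒ r = 1368.
Block count: bk = vr ⇒ b·3 = 2737·1368 = 3744216 ⇒ b = 1248072.
(Check via b = v(v − 1)/6 = 2737·2736/6 = 7488432/6 = 1248072.)

r = 1368, b = 1248072.


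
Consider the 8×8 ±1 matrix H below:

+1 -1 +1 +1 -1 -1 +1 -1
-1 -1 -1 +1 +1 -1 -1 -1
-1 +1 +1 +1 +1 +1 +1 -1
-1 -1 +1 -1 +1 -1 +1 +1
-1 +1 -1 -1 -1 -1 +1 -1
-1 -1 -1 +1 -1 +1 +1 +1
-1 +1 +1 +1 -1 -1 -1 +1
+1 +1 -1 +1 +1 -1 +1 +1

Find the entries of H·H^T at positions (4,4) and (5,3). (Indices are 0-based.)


Row 3 of H: [-1, -1, 1, -1, 1, -1, 1, 1].
Row 4 of H: [-1, 1, -1, -1, -1, -1, 1, -1].
Row 5 of H: [-1, -1, -1, 1, -1, 1, 1, 1].
(H·H^T)[4][4] = Σ_j H[4][j]·H[4][j] = (-1)² + (1)² + (-1)² + (-1)² + (-1)² + (-1)² + (1)² + (-1)² = 1 + 1 + 1 + 1 + 1 + 1 + 1 + 1 = 8.
(H·H^T)[5][3] = Σ_j H[5][j]·H[3][j] = (-1)·(-1) + (-1)·(-1) + (-1)·(1) + (1)·(-1) + (-1)·(1) + (1)·(-1) + (1)·(1) + (1)·(1) = 1 + 1 + -1 + -1 + -1 + -1 + 1 + 1 = 0.
So rows 5 and 3 are orthogonal; the diagonal entry equals n = 8.

(4,4) entry = 8; (5,3) entry = 0.


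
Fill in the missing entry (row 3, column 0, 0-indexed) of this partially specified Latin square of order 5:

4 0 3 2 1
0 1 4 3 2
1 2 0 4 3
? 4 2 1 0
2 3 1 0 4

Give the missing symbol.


Row 3 contains symbols [0, 1, 2, 4] — missing [3].
Column 0 contains symbols [0, 1, 2, 4] — missing [3].
The missing symbol must appear in both missing sets; intersection = [3].
Therefore the hidden value is 3.

Missing value = 3.


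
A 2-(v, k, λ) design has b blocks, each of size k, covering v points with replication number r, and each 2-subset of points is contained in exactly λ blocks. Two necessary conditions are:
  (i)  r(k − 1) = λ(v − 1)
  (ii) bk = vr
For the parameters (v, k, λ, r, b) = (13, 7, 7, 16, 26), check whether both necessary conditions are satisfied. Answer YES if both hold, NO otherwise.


Condition (i): r(k − 1) = 16·6 = 96; λ(v − 1) = 7·12 = 84. Match? NO.
Condition (ii): bk = 26·7 = 182; vr = 13·16 = 208. Match? NO.
Both conditions hold? NO.

NO


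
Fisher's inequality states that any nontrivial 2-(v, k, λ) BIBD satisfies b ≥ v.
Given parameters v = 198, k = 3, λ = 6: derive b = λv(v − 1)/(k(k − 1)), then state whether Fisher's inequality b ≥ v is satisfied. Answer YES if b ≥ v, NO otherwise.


b = λv(v − 1)/(k(k − 1)) = 6·198·197/(3·2) = 234036/6 = 39006.
Compare with v = 198: b ≥ v, so Fisher's inequality holds.

YES


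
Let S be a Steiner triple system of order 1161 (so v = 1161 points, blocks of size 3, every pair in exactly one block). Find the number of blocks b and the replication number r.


An STS(v) is a 2-(v, 3, 1) BIBD: block size k = 3, λ = 1.
Replication: r(k − 1) = λ(v − 1) ⇒ r·2 = 1161 − 1 = 1160 ⇒ r = 580.
Block count: b = v(v − 1)/6 = 1161·1160/6 = 1346760/6 = 224460.

r = 580, b = 224460.


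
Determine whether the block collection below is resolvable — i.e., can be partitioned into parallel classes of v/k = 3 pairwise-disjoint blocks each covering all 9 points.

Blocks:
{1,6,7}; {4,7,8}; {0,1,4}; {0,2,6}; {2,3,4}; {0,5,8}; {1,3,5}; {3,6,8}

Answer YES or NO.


v = 9, block size k = 3, number of blocks = 8.
For resolvability, blocks must partition into parallel classes of size v/k = 3.
Total blocks must therefore be a multiple of 3: 8 = 3·2 + 2 ⇒ not divisible ✗.
Resolvable? NO.

NO


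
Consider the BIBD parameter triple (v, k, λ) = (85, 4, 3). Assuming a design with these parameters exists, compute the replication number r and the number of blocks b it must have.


Any 2-(v, k, λ) BIBD satisfies two necessary conditions:
  (i)  Each point sits in r blocks, and counting incidences through any fixed point gives r(k − 1) = λ(v − 1), so r = λ(v − 1)/(k − 1).
  (ii) Total incidences bk = vr, so b = vr/k.
Step 1: r = λ(v − 1)/(k − 1) = 3·(85 − 1)/(4 − 1) = 3·84/3 = 252/3 = 84.
Step 2: b = vr/k = 85·84/4 = 7140/4 = 1785.
Check integrality: r = 84 ∈ Z ✓, b = 1785 ∈ Z ✓.
(These identities are necessary conditions: they determine r and b for any design with these parameters, but do not by themselves prove that one exists.)

r = 84, b = 1785.


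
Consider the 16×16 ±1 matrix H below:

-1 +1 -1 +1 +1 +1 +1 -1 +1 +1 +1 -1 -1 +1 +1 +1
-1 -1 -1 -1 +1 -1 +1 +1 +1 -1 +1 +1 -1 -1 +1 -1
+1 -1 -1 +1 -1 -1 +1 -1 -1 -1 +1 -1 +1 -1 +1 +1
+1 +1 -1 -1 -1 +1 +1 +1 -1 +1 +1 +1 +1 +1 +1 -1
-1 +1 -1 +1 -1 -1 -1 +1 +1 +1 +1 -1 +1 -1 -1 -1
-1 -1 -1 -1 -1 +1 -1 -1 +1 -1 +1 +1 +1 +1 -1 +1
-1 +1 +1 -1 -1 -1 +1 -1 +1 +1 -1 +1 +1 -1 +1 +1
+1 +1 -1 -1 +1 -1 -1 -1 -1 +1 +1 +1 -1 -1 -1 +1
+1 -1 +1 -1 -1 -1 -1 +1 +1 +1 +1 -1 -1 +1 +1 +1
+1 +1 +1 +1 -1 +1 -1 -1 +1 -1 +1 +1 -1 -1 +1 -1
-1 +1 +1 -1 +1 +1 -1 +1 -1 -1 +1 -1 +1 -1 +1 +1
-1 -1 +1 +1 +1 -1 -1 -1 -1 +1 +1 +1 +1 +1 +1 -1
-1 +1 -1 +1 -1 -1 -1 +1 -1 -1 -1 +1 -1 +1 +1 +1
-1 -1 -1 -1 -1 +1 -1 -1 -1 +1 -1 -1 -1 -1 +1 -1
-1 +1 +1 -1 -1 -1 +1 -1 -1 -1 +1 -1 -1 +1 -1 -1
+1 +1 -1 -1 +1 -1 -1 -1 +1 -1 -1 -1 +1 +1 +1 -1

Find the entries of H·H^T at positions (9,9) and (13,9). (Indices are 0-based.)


Row 9 of H: [1, 1, 1, 1, -1, 1, -1, -1, 1, -1, 1, 1, -1, -1, 1, -1].
Row 13 of H: [-1, -1, -1, -1, -1, 1, -1, -1, -1, 1, -1, -1, -1, -1, 1, -1].
(H·H^T)[9][9] = Σ_j H[9][j]·H[9][j] = (1)² + (1)² + (1)² + (1)² + (-1)² + (1)² + (-1)² + (-1)² + (1)² + (-1)² + (1)² + (1)² + (-1)² + (-1)² + (1)² + (-1)² = 1 + 1 + 1 + 1 + 1 + 1 + 1 + 1 + 1 + 1 + 1 + 1 + 1 + 1 + 1 + 1 = 16.
(H·H^T)[13][9] = Σ_j H[13][j]·H[9][j] = (-1)·(1) + (-1)·(1) + (-1)·(1) + (-1)·(1) + (-1)·(-1) + (1)·(1) + (-1)·(-1) + (-1)·(-1) + (-1)·(1) + (1)·(-1) + (-1)·(1) + (-1)·(1) + (-1)·(-1) + (-1)·(-1) + (1)·(1) + (-1)·(-1) = -1 + -1 + -1 + -1 + 1 + 1 + 1 + 1 + -1 + -1 + -1 + -1 + 1 + 1 + 1 + 1 = 0.
So rows 13 and 9 are orthogonal; the diagonal entry equals n = 16.

(9,9) entry = 16; (13,9) entry = 0.


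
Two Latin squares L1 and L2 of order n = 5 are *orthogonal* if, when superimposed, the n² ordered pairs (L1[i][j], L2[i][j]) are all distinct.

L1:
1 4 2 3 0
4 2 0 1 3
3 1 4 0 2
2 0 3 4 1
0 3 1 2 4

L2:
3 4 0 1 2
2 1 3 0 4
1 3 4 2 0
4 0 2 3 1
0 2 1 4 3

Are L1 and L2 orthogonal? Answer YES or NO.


Form the n² = 25 superimposed pairs (L1[i][j], L2[i][j]), row by row (rows and columns indexed from 0):
row 0: (1,3) (4,4) (2,0) (3,1) (0,2)
row 1: (4,2) (2,1) (0,3) (1,0) (3,4)
row 2: (3,1) (1,3) (4,4) (0,2) (2,0)
row 3: (2,4) (0,0) (3,2) (4,3) (1,1)
row 4: (0,0) (3,2) (1,1) (2,4) (4,3)
Orthogonality requires all 25 pairs distinct.
But the pair (3,1) repeats: cell (0,3) has L1 = 3, L2 = 1, and cell (2,0) has L1 = 3, L2 = 1.
A repeated pair means some other pair never occurs (only 15 distinct pairs out of 25), so the squares are not orthogonal.
Conclusion: NO.

NO


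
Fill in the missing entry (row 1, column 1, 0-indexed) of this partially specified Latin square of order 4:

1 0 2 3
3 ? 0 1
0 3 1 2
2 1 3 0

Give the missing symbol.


Row 1 contains symbols [0, 1, 3] — missing [2].
Column 1 contains symbols [0, 1, 3] — missing [2].
The missing symbol must appear in both missing sets; intersection = [2].
Therefore the hidden value is 2.

Missing value = 2.


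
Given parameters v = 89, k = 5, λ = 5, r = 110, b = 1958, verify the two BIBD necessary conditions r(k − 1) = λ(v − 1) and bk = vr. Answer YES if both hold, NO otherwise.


Condition (i): r(k − 1) = 110·4 = 440; λ(v − 1) = 5·88 = 440. Match? YES.
Condition (ii): bk = 1958·5 = 9790; vr = 89·110 = 9790. Match? YES.
Both conditions hold? YES.

YES


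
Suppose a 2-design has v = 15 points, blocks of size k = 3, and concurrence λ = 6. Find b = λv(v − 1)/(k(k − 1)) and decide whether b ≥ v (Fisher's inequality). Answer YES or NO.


b = λv(v − 1)/(k(k − 1)) = 6·15·14/(3·2) = 1260/6 = 210.
Compare with v = 15: b ≥ v, so Fisher's inequality holds.

YES


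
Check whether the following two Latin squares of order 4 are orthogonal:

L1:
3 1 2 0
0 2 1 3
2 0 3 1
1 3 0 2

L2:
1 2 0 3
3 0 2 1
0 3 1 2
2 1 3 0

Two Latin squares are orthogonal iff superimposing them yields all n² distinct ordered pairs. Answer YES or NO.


Form the n² = 16 superimposed pairs (L1[i][j], L2[i][j]), row by row (rows and columns indexed from 0):
row 0: (3,1) (1,2) (2,0) (0,3)
row 1: (0,3) (2,0) (1,2) (3,1)
row 2: (2,0) (0,3) (3,1) (1,2)
row 3: (1,2) (3,1) (0,3) (2,0)
Orthogonality requires all 16 pairs distinct.
But the pair (0,3) repeats: cell (0,3) has L1 = 0, L2 = 3, and cell (1,0) has L1 = 0, L2 = 3.
A repeated pair means some other pair never occurs (only 4 distinct pairs out of 16), so the squares are not orthogonal.
Conclusion: NO.

NO


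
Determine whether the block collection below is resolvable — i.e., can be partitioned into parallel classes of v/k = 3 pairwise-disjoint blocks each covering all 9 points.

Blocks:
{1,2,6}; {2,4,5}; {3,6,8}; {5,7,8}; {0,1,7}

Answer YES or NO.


v = 9, block size k = 3, number of blocks = 5.
For resolvability, blocks must partition into parallel classes of size v/k = 3.
Total blocks must therefore be a multiple of 3: 5 = 3·1 + 2 ⇒ not divisible ✗.
Resolvable? NO.

NO


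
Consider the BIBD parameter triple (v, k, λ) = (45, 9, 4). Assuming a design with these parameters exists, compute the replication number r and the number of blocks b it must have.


Any 2-(v, k, λ) BIBD satisfies two necessary conditions:
  (i)  Each point sits in r blocks, and counting incidences through any fixed point gives r(k − 1) = λ(v − 1), so r = λ(v − 1)/(k − 1).
  (ii) Total incidences bk = vr, so b = vr/k.
Step 1: r = λ(v − 1)/(k − 1) = 4·(45 − 1)/(9 − 1) = 4·44/8 = 176/8 = 22.
Step 2: b = vr/k = 45·22/9 = 990/9 = 110.
Check integrality: r = 22 ∈ Z ✓, b = 110 ∈ Z ✓.
(These identities are necessary conditions: they determine r and b for any design with these parameters, but do not by themselves prove that one exists.)

r = 22, b = 110.


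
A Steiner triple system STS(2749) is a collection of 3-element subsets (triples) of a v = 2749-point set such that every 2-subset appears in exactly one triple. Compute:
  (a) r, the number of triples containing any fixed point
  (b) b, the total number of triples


An STS(v) is a 2-(v, 3, 1) BIBD: block size k = 3, λ = 1.
Replication: r(k − 1) = λ(v − 1) ⇒ r·2 = 2749 − 1 = 2748 ⇒ r = 1374.
Block count: bk = vr ⇒ b·3 = 2749·1374 = 3777126 ⇒ b = 1259042.
(Check via b = v(v − 1)/6 = 2749·2748/6 = 7554252/6 = 1259042.)

r = 1374, b = 1259042.


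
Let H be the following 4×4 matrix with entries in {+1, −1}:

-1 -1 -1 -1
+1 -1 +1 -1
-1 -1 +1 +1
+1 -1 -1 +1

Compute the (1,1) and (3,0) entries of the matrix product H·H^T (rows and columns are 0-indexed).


Row 0 of H: [-1, -1, -1, -1].
Row 1 of H: [1, -1, 1, -1].
Row 3 of H: [1, -1, -1, 1].
(H·H^T)[1][1] = Σ_j H[1][j]·H[1][j] = (1)² + (-1)² + (1)² + (-1)² = 1 + 1 + 1 + 1 = 4.
(H·H^T)[3][0] = Σ_j H[3][j]·H[0][j] = (1)·(-1) + (-1)·(-1) + (-1)·(-1) + (1)·(-1) = -1 + 1 + 1 + -1 = 0.
So rows 3 and 0 are orthogonal; the diagonal entry equals n = 4.

(1,1) entry = 4; (3,0) entry = 0.


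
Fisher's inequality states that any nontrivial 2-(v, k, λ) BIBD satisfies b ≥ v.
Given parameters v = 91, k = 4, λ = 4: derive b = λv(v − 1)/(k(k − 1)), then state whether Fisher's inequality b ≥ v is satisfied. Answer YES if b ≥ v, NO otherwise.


b = λv(v − 1)/(k(k − 1)) = 4·91·90/(4·3) = 32760/12 = 2730.
Compare with v = 91: b ≥ v, so Fisher's inequality holds.

YES


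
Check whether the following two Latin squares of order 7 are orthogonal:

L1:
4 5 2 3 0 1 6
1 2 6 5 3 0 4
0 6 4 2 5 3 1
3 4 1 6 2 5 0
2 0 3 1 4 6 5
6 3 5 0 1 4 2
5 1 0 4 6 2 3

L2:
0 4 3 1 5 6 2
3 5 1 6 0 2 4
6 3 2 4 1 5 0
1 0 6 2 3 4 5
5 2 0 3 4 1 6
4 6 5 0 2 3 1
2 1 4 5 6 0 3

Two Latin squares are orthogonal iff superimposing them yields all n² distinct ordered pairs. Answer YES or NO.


Form the n² = 49 superimposed pairs (L1[i][j], L2[i][j]), row by row (rows and columns indexed from 0):
row 0: (4,0) (5,4) (2,3) (3,1) (0,5) (1,6) (6,2)
row 1: (1,3) (2,5) (6,1) (5,6) (3,0) (0,2) (4,4)
row 2: (0,6) (6,3) (4,2) (2,4) (5,1) (3,5) (1,0)
row 3: (3,1) (4,0) (1,6) (6,2) (2,3) (5,4) (0,5)
row 4: (2,5) (0,2) (3,0) (1,3) (4,4) (6,1) (5,6)
row 5: (6,4) (3,6) (5,5) (0,0) (1,2) (4,3) (2,1)
row 6: (5,2) (1,1) (0,4) (4,5) (6,6) (2,0) (3,3)
Orthogonality requires all 49 pairs distinct.
But the pair (3,1) repeats: cell (0,3) has L1 = 3, L2 = 1, and cell (3,0) has L1 = 3, L2 = 1.
A repeated pair means some other pair never occurs (only 35 distinct pairs out of 49), so the squares are not orthogonal.
Conclusion: NO.

NO


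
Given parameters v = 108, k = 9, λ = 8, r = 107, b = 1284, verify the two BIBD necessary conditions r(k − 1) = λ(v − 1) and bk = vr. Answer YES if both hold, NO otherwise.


Condition (i): r(k − 1) = 107·8 = 856; λ(v − 1) = 8·107 = 856. Match? YES.
Condition (ii): bk = 1284·9 = 11556; vr = 108·107 = 11556. Match? YES.
Both conditions hold? YES.

YES


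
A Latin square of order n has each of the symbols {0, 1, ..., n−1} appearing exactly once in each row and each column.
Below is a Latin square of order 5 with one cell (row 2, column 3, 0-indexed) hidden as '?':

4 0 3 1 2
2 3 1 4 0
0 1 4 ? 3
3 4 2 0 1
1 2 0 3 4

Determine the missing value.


Row 2 contains symbols [0, 1, 3, 4] — missing [2].
Column 3 contains symbols [0, 1, 3, 4] — missing [2].
The missing symbol must appear in both missing sets; intersection = [2].
Therefore the hidden value is 2.

Missing value = 2.


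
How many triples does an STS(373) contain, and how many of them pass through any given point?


An STS(v) is a 2-(v, 3, 1) BIBD: block size k = 3, λ = 1.
Replication: r(k − 1) = λ(v − 1) ⇒ r·2 = 373 − 1 = 372 ⇒ r = 186.
Block count: b = v(v − 1)/6 = 373·372/6 = 138756/6 = 23126.

r = 186, b = 23126.


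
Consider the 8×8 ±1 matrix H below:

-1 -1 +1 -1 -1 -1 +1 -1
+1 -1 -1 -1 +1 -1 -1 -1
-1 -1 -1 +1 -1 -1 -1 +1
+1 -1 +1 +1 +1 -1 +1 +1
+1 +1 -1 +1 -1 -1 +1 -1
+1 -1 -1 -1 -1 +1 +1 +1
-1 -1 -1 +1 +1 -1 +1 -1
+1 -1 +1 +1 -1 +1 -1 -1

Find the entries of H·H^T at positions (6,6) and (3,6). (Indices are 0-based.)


Row 3 of H: [1, -1, 1, 1, 1, -1, 1, 1].
Row 6 of H: [-1, -1, -1, 1, 1, -1, 1, -1].
(H·H^T)[6][6] = Σ_j H[6][j]·H[6][j] = (-1)² + (-1)² + (-1)² + (1)² + (1)² + (-1)² + (1)² + (-1)² = 1 + 1 + 1 + 1 + 1 + 1 + 1 + 1 = 8.
(H·H^T)[3][6] = Σ_j H[3][j]·H[6][j] = (1)·(-1) + (-1)·(-1) + (1)·(-1) + (1)·(1) + (1)·(1) + (-1)·(-1) + (1)·(1) + (1)·(-1) = -1 + 1 + -1 + 1 + 1 + 1 + 1 + -1 = 2.
Rows 3 and 6 are not orthogonal (dot product = 2 ≠ 0), so H is not a Hadamard matrix.

(6,6) entry = 8; (3,6) entry = 2.


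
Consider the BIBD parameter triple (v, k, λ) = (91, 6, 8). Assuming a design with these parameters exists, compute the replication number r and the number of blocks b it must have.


Any 2-(v, k, λ) BIBD satisfies two necessary conditions:
  (i)  Each point sits in r blocks, and counting incidences through any fixed point gives r(k − 1) = λ(v − 1), so r = λ(v − 1)/(k − 1).
  (ii) Total incidences bk = vr, so b = vr/k.
Step 1: r = λ(v − 1)/(k − 1) = 8·(91 − 1)/(6 − 1) = 8·90/5 = 720/5 = 144.
Step 2: b = vr/k = 91·144/6 = 13104/6 = 2184.
Check integrality: r = 144 ∈ Z ✓, b = 2184 ∈ Z ✓.
(These identities are necessary conditions: they determine r and b for any design with these parameters, but do not by themselves prove that one exists.)

r = 144, b = 2184.


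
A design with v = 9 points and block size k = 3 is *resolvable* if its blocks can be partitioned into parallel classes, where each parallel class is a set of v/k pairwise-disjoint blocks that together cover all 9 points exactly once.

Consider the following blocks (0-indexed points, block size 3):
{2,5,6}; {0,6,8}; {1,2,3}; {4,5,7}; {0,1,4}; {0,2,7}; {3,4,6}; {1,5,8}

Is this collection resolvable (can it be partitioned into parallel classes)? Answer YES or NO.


v = 9, block size k = 3, number of blocks = 8.
For resolvability, blocks must partition into parallel classes of size v/k = 3.
Total blocks must therefore be a multiple of 3: 8 = 3·2 + 2 ⇒ not divisible ✗.
Resolvable? NO.

NO


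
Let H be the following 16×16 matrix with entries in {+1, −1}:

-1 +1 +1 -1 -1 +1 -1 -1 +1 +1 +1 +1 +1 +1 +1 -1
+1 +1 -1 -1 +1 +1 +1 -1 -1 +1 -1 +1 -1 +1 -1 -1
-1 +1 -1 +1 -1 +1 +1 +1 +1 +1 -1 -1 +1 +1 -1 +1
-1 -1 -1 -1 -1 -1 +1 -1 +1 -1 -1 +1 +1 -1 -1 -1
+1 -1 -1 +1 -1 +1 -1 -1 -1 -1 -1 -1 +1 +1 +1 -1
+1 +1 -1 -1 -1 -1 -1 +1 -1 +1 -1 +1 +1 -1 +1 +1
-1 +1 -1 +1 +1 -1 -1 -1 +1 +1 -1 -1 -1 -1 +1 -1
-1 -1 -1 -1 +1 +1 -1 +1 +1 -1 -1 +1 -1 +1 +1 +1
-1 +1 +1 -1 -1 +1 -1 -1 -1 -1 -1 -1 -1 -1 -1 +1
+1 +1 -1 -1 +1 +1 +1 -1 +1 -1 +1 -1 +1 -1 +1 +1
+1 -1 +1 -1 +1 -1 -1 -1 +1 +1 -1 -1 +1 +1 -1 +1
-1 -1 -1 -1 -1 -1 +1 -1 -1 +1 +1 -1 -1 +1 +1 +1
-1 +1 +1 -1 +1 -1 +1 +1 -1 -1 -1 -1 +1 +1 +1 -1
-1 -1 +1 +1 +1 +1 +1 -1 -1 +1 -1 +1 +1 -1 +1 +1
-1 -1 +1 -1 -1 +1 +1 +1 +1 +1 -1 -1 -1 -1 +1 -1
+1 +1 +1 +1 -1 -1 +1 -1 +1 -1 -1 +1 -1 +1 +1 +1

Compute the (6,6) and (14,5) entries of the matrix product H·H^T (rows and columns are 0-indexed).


Row 5 of H: [1, 1, -1, -1, -1, -1, -1, 1, -1, 1, -1, 1, 1, -1, 1, 1].
Row 6 of H: [-1, 1, -1, 1, 1, -1, -1, -1, 1, 1, -1, -1, -1, -1, 1, -1].
Row 14 of H: [-1, -1, 1, -1, -1, 1, 1, 1, 1, 1, -1, -1, -1, -1, 1, -1].
(H·H^T)[6][6] = Σ_j H[6][j]·H[6][j] = (-1)² + (1)² + (-1)² + (1)² + (1)² + (-1)² + (-1)² + (-1)² + (1)² + (1)² + (-1)² + (-1)² + (-1)² + (-1)² + (1)² + (-1)² = 1 + 1 + 1 + 1 + 1 + 1 + 1 + 1 + 1 + 1 + 1 + 1 + 1 + 1 + 1 + 1 = 16.
(H·H^T)[14][5] = Σ_j H[14][j]·H[5][j] = (-1)·(1) + (-1)·(1) + (1)·(-1) + (-1)·(-1) + (-1)·(-1) + (1)·(-1) + (1)·(-1) + (1)·(1) + (1)·(-1) + (1)·(1) + (-1)·(-1) + (-1)·(1) + (-1)·(1) + (-1)·(-1) + (1)·(1) + (-1)·(1) = -1 + -1 + -1 + 1 + 1 + -1 + -1 + 1 + -1 + 1 + 1 + -1 + -1 + 1 + 1 + -1 = -2.
Rows 14 and 5 are not orthogonal (dot product = -2 ≠ 0), so H is not a Hadamard matrix.

(6,6) entry = 16; (14,5) entry = -2.


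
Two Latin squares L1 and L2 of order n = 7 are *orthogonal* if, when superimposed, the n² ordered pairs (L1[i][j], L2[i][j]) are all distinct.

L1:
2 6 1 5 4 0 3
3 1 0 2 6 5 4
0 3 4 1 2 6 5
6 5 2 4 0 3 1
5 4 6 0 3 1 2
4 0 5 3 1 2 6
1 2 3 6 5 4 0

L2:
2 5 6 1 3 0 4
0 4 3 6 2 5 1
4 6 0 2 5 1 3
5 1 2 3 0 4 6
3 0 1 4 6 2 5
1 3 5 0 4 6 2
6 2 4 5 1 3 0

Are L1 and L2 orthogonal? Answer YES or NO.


Form the n² = 49 superimposed pairs (L1[i][j], L2[i][j]), row by row (rows and columns indexed from 0):
row 0: (2,2) (6,5) (1,6) (5,1) (4,3) (0,0) (3,4)
row 1: (3,0) (1,4) (0,3) (2,6) (6,2) (5,5) (4,1)
row 2: (0,4) (3,6) (4,0) (1,2) (2,5) (6,1) (5,3)
row 3: (6,5) (5,1) (2,2) (4,3) (0,0) (3,4) (1,6)
row 4: (5,3) (4,0) (6,1) (0,4) (3,6) (1,2) (2,5)
row 5: (4,1) (0,3) (5,5) (3,0) (1,4) (2,6) (6,2)
row 6: (1,6) (2,2) (3,4) (6,5) (5,1) (4,3) (0,0)
Orthogonality requires all 49 pairs distinct.
But the pair (6,5) repeats: cell (0,1) has L1 = 6, L2 = 5, and cell (3,0) has L1 = 6, L2 = 5.
A repeated pair means some other pair never occurs (only 21 distinct pairs out of 49), so the squares are not orthogonal.
Conclusion: NO.

NO


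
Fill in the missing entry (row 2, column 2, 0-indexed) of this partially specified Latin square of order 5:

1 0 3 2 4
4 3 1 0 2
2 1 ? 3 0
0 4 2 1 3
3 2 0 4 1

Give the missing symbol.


Row 2 contains symbols [0, 1, 2, 3] — missing [4].
Column 2 contains symbols [0, 1, 2, 3] — missing [4].
The missing symbol must appear in both missing sets; intersection = [4].
Therefore the hidden value is 4.

Missing value = 4.


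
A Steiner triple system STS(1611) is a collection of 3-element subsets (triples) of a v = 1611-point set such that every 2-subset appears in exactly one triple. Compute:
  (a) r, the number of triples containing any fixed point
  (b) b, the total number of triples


An STS(v) is a 2-(v, 3, 1) BIBD: block size k = 3, λ = 1.
Replication: r(k − 1) = λ(v − 1) ⇒ r·2 = 1611 − 1 = 1610 ⇒ r = 805.
Block count: bk = vr ⇒ b·3 = 1611·805 = 1296855 ⇒ b = 432285.
(Check via b = v(v − 1)/6 = 1611·1610/6 = 2593710/6 = 432285.)

r = 805, b = 432285.


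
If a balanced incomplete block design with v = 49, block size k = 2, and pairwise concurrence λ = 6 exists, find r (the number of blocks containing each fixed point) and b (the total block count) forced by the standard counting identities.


Any 2-(v, k, λ) BIBD satisfies two necessary conditions:
  (i)  Each point sits in r blocks, and counting incidences through any fixed point gives r(k − 1) = λ(v − 1), so r = λ(v − 1)/(k − 1).
  (ii) Total incidences bk = vr, so b = vr/k.
Step 1: r = λ(v − 1)/(k − 1) = 6·(49 − 1)/(2 − 1) = 6·48/1 = 288/1 = 288.
Step 2: b = vr/k = 49·288/2 = 14112/2 = 7056.
Check integrality: r = 288 ∈ Z ✓, b = 7056 ∈ Z ✓.
(These identities are necessary conditions: they determine r and b for any design with these parameters, but do not by themselves prove that one exists.)

r = 288, b = 7056.


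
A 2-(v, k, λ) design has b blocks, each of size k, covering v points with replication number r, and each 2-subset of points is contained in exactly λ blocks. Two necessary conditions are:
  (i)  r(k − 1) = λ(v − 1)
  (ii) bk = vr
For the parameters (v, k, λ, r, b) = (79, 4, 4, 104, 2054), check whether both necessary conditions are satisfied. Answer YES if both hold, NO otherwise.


Condition (i): r(k − 1) = 104·3 = 312; λ(v − 1) = 4·78 = 312. Match? YES.
Condition (ii): bk = 2054·4 = 8216; vr = 79·104 = 8216. Match? YES.
Both conditions hold? YES.

YES


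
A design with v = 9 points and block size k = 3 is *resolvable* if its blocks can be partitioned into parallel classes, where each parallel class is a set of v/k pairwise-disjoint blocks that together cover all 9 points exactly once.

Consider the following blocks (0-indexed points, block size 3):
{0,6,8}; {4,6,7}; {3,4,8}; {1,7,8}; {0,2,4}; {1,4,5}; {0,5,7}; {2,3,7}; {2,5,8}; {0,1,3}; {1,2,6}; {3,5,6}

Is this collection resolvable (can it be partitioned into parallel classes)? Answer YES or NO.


v = 9, block size k = 3, number of blocks = 12.
For resolvability, blocks must partition into parallel classes of size v/k = 3.
Total blocks must therefore be a multiple of 3: 12 = 3·4 + 0 ⇒ divisible ✓.
Greedy packing gives 4 candidate class(es). Each should be a full parallel class (size 3, covers all 9 points).
  Class 1 (3 blocks): {0,6,8}; {1,4,5}; {2,3,7}. Points covered: [0, 1, 2, 3, 4, 5, 6, 7, 8].
  Class 2 (3 blocks): {4,6,7}; {2,5,8}; {0,1,3}. Points covered: [0, 1, 2, 3, 4, 5, 6, 7, 8].
  Class 3 (3 blocks): {3,4,8}; {0,5,7}; {1,2,6}. Points covered: [0, 1, 2, 3, 4, 5, 6, 7, 8].
  Class 4 (3 blocks): {1,7,8}; {0,2,4}; {3,5,6}. Points covered: [0, 1, 2, 3, 4, 5, 6, 7, 8].
All classes full (size 3)? YES. All classes cover every point? YES.
Resolvable? YES.

YES


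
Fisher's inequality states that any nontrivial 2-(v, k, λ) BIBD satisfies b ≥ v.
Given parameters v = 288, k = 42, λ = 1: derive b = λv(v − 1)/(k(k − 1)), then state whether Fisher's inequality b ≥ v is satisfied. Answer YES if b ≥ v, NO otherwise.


r = λ(v − 1)/(k − 1) = 1·287/41 = 7.
b = vr/k = 288·7/42 = 48.
Fisher's inequality: b ≥ v ⇔ 48 ≥ 288? NO.

NO


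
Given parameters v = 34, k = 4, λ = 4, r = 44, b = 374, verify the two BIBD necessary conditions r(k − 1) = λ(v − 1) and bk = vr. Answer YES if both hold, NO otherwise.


Condition (i): r(k − 1) = 44·3 = 132; λ(v − 1) = 4·33 = 132. Match? YES.
Condition (ii): bk = 374·4 = 1496; vr = 34·44 = 1496. Match? YES.
Both conditions hold? YES.

YES


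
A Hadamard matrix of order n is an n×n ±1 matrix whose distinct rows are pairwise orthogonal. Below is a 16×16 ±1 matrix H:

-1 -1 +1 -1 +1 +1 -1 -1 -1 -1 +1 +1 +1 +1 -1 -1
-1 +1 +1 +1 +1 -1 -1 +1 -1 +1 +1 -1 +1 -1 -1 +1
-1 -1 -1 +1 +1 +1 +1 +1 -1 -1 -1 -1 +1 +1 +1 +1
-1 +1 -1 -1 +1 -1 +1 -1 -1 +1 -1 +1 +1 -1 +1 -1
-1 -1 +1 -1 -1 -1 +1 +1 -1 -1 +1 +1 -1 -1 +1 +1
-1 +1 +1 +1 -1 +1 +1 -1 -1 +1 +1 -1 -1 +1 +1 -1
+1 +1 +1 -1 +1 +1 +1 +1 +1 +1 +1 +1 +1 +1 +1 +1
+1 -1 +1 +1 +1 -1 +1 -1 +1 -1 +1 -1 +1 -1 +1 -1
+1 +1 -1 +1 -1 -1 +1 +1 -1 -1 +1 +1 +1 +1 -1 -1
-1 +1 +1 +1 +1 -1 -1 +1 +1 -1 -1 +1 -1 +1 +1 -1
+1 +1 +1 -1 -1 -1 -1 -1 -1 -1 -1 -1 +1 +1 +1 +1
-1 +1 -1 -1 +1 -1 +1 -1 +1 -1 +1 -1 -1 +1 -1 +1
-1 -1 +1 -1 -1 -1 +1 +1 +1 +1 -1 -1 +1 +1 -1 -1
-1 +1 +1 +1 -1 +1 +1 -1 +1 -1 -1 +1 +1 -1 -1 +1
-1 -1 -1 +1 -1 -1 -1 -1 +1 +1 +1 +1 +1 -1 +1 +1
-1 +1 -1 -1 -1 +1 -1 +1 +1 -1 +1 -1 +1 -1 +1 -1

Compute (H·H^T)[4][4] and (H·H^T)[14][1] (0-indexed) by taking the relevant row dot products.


Row 1 of H: [-1, 1, 1, 1, 1, -1, -1, 1, -1, 1, 1, -1, 1, -1, -1, 1].
Row 4 of H: [-1, -1, 1, -1, -1, -1, 1, 1, -1, -1, 1, 1, -1, -1, 1, 1].
Row 14 of H: [-1, -1, -1, 1, -1, -1, -1, -1, 1, 1, 1, 1, 1, -1, 1, 1].
(H·H^T)[4][4] = Σ_j H[4][j]·H[4][j] = (-1)² + (-1)² + (1)² + (-1)² + (-1)² + (-1)² + (1)² + (1)² + (-1)² + (-1)² + (1)² + (1)² + (-1)² + (-1)² + (1)² + (1)² = 1 + 1 + 1 + 1 + 1 + 1 + 1 + 1 + 1 + 1 + 1 + 1 + 1 + 1 + 1 + 1 = 16.
(H·H^T)[14][1] = Σ_j H[14][j]·H[1][j] = (-1)·(-1) + (-1)·(1) + (-1)·(1) + (1)·(1) + (-1)·(1) + (-1)·(-1) + (-1)·(-1) + (-1)·(1) + (1)·(-1) + (1)·(1) + (1)·(1) + (1)·(-1) + (1)·(1) + (-1)·(-1) + (1)·(-1) + (1)·(1) = 1 + -1 + -1 + 1 + -1 + 1 + 1 + -1 + -1 + 1 + 1 + -1 + 1 + 1 + -1 + 1 = 2.
Rows 14 and 1 are not orthogonal (dot product = 2 ≠ 0), so H is not a Hadamard matrix.

(4,4) entry = 16; (14,1) entry = 2.


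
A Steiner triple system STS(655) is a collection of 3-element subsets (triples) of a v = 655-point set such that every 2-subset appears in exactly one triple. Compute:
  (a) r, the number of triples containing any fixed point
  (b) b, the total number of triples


An STS(v) is a 2-(v, 3, 1) BIBD: block size k = 3, λ = 1.
Replication: r(k − 1) = λ(v − 1) ⇒ r·2 = 655 − 1 = 654 ⇒ r = 327.
Block count: bk = vr ⇒ b·3 = 655·327 = 214185 ⇒ b = 71395.

r = 327, b = 71395.


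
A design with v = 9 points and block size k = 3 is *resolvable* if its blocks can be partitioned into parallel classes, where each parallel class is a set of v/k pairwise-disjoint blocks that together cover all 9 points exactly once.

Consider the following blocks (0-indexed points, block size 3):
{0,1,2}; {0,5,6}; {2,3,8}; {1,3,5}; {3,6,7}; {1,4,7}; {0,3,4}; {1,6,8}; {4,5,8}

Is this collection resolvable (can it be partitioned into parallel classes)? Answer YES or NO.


v = 9, block size k = 3, number of blocks = 9.
For resolvability, blocks must partition into parallel classes of size v/k = 3.
Total blocks must therefore be a multiple of 3: 9 = 3·3 + 0 ⇒ divisible ✓.
Consider block {1,3,5}. It intersects every other block in the collection, so no parallel class of size 3 can contain it.
Since every block must belong to some parallel class in a resolution, the collection cannot be partitioned into parallel classes.
Resolvable? NO.

NO


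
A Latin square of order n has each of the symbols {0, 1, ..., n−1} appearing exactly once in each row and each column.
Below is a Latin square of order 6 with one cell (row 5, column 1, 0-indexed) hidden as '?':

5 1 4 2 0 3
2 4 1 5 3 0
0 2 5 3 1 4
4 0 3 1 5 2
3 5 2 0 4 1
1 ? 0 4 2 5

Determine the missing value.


Row 5 contains symbols [0, 1, 2, 4, 5] — missing [3].
Column 1 contains symbols [0, 1, 2, 4, 5] — missing [3].
The missing symbol must appear in both missing sets; intersection = [3].
Therefore the hidden value is 3.

Missing value = 3.


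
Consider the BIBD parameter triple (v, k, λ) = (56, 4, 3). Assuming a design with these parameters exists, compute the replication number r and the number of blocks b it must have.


Any 2-(v, k, λ) BIBD satisfies two necessary conditions:
  (i)  Each point sits in r blocks, and counting incidences through any fixed point gives r(k − 1) = λ(v − 1), so r = λ(v − 1)/(k − 1).
  (ii) Total incidences bk = vr, so b = vr/k.
Step 1: r = λ(v − 1)/(k − 1) = 3·(56 − 1)/(4 − 1) = 3·55/3 = 165/3 = 55.
Step 2: b = vr/k = 56·55/4 = 3080/4 = 770.
Check integrality: r = 55 ∈ Z ✓, b = 770 ∈ Z ✓.
(These identities are necessary conditions: they determine r and b for any design with these parameters, but do not by themselves prove that one exists.)

r = 55, b = 770.


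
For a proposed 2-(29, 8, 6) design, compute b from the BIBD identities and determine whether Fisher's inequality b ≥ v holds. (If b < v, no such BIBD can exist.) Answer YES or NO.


r = λ(v − 1)/(k − 1) = 6·28/7 = 24.
b = vr/k = 29·24/8 = 87.
Fisher's inequality: b ≥ v ⇔ 87 ≥ 29? YES.

YES


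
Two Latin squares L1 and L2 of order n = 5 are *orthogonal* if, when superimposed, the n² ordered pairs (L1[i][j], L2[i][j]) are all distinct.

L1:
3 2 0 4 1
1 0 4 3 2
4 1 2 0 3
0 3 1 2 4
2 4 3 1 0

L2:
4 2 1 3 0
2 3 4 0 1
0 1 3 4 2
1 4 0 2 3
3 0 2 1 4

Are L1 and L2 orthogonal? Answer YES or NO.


Form the n² = 25 superimposed pairs (L1[i][j], L2[i][j]), row by row (rows and columns indexed from 0):
row 0: (3,4) (2,2) (0,1) (4,3) (1,0)
row 1: (1,2) (0,3) (4,4) (3,0) (2,1)
row 2: (4,0) (1,1) (2,3) (0,4) (3,2)
row 3: (0,1) (3,4) (1,0) (2,2) (4,3)
row 4: (2,3) (4,0) (3,2) (1,1) (0,4)
Orthogonality requires all 25 pairs distinct.
But the pair (0,1) repeats: cell (0,2) has L1 = 0, L2 = 1, and cell (3,0) has L1 = 0, L2 = 1.
A repeated pair means some other pair never occurs (only 15 distinct pairs out of 25), so the squares are not orthogonal.
Conclusion: NO.

NO
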